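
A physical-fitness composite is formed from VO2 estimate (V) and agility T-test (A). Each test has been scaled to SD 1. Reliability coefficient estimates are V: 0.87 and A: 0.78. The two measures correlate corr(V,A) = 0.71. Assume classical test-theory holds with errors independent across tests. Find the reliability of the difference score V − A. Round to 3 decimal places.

Var(V−A) = 1 + 1 − 2·0.71 = 2 − 1.42 = 0.58.
With uncorrelated errors the cross-covariances are all true-score covariance, so they carry over unchanged; only the diagonal terms shrink to ρᵢσᵢ².
True-score variance = [0.87 + 0.78] − 1.42 = 1.65 − 1.42 = 0.23.
Reliability = 0.23 / 0.58 = 0.397.

0.397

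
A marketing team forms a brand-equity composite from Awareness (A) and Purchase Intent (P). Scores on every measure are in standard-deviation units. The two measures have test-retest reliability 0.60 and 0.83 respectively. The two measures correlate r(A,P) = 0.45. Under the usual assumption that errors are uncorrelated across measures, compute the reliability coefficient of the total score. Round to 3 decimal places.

0.803

Var(A+P) = 2 + 2·[0.45] = 2 + 0.9 = 2.9.
With uncorrelated errors the cross-covariances are all true-score covariance, so they carry over unchanged; only the diagonal terms shrink to ρᵢσᵢ².
True-score variance = [0.60 + 0.83] + 0.9 = 1.43 + 0.9 = 2.33.
Reliability = 2.33 / 2.9 = 0.803.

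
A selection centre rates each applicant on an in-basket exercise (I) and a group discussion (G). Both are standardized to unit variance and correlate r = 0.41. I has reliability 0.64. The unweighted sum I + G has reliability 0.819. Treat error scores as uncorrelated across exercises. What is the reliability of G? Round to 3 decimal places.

Var(I+G) = 2 + 2·0.41 = 2.820.
True-score variance = ρ_I + ρ_G + 2·0.41, so 0.819 = (0.64 + ρ_G + 0.82) / 2.820.
ρ_G = 0.819·2.820 − 0.64 − 0.82 = 0.850.

0.850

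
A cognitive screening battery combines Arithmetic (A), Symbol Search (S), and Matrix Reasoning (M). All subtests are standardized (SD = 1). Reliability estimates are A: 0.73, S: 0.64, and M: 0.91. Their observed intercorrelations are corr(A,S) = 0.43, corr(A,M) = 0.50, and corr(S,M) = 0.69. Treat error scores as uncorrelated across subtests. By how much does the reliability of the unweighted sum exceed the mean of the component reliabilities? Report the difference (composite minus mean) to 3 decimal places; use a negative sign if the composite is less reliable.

0.125

Var(sum) = 3 + 3.24 = 6.24; true-score variance = 2.28 + 3.24 = 5.52; composite reliability = 0.8846.
Mean component reliability = 0.7600.
Difference = 0.8846 − 0.7600 = 0.125.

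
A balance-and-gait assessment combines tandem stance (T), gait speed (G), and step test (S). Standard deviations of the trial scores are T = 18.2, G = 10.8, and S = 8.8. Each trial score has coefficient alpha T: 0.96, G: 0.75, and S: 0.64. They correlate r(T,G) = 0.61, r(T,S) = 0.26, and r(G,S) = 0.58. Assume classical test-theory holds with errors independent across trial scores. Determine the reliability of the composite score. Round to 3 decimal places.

Var(T+G+S) = 18.2² + 10.8² + 8.8² + 2·[18.2·10.8·0.61 + 18.2·8.8·0.26 + 10.8·8.8·0.58] = 525.32 + 433.333 = 958.653.
Under uncorrelated errors the observed covariances equal the true-score covariances, so only the own-variance terms attenuate.
True-score variance = [18.2²·0.96 + 10.8²·0.75 + 8.8²·0.64] + 433.333 = 455.032 + 433.333 = 888.365.
Reliability = 888.365 / 958.653 = 0.927.

0.927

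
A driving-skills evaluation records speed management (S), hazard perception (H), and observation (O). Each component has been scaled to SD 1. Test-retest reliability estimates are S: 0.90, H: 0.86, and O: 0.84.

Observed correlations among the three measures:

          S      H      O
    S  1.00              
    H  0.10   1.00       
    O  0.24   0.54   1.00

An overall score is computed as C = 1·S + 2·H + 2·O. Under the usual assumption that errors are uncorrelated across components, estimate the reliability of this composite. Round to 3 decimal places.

0.911

Var(C) = 1 + 2² + 2² + 2·[2·0.10 + 2·0.24 + 4·0.54] = 9 + 5.68 = 14.68.
Under uncorrelated errors the observed covariances equal the true-score covariances, so only the own-variance terms attenuate.
True-score variance = [0.90 + 2²·0.86 + 2²·0.84] + 5.68 = 7.7 + 5.68 = 13.38.
Reliability = 13.38 / 14.68 = 0.911.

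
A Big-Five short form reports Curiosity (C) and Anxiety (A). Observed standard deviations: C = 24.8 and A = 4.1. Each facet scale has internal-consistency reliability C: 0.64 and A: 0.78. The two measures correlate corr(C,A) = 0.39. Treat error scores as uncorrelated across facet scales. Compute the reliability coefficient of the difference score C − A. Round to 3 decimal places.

Var(C−A) = 24.8² + 4.1² − 2·24.8·4.1·0.39 = 631.85 − 79.3104 = 552.54.
With uncorrelated errors the cross-covariances are all true-score covariance, so they carry over unchanged; only the diagonal terms shrink to ρᵢσᵢ².
True-score variance = [24.8²·0.64 + 4.1²·0.78] − 79.3104 = 406.737 − 79.3104 = 327.427.
Reliability = 327.427 / 552.54 = 0.593.

0.593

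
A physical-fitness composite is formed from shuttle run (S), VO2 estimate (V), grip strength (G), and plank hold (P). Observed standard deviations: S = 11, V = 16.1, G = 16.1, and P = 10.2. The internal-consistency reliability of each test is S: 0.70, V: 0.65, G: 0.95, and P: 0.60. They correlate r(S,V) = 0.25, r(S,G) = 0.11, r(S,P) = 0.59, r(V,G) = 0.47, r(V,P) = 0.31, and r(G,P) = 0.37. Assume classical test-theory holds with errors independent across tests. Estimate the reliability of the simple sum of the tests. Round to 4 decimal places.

Var(S+V+G+P) = 11² + 16.1² + 16.1² + 10.2² + 2·[11·16.1·0.25 + 11·16.1·0.11 + 11·10.2·0.59 + 16.1·16.1·0.47 + 16.1·10.2·0.31 + 16.1·10.2·0.37] = 743.46 + 726.905 = 1470.36.
Under uncorrelated errors the observed covariances equal the true-score covariances, so only the own-variance terms attenuate.
True-score variance = [11²·0.70 + 16.1²·0.65 + 16.1²·0.95 + 10.2²·0.60] + 726.905 = 561.86 + 726.905 = 1288.76.
Reliability = 1288.76 / 1470.36 = 0.8765.

0.8765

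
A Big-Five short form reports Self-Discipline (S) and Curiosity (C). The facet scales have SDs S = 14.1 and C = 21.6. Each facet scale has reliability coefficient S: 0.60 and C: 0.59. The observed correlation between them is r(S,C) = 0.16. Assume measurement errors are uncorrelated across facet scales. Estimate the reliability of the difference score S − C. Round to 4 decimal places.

Var(S−C) = 14.1² + 21.6² − 2·14.1·21.6·0.16 = 665.37 − 97.4592 = 567.911.
Because errors are independent across components, Cov(Tᵢ,Tⱼ) = Cov(Xᵢ,Xⱼ); the off-diagonal part of the true-score variance is the same as above.
True-score variance = [14.1²·0.60 + 21.6²·0.59] − 97.4592 = 394.556 − 97.4592 = 297.097.
Reliability = 297.097 / 567.911 = 0.5231.

0.5231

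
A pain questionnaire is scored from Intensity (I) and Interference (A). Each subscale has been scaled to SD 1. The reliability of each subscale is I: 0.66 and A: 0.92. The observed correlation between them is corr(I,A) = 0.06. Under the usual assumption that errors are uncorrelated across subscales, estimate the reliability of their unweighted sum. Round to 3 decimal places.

Var(I+A) = 2 + 2·[0.06] = 2 + 0.12 = 2.12.
Under uncorrelated errors the observed covariances equal the true-score covariances, so only the own-variance terms attenuate.
True-score variance = [0.66 + 0.92] + 0.12 = 1.58 + 0.12 = 1.7.
Reliability = 1.7 / 2.12 = 0.802.

0.802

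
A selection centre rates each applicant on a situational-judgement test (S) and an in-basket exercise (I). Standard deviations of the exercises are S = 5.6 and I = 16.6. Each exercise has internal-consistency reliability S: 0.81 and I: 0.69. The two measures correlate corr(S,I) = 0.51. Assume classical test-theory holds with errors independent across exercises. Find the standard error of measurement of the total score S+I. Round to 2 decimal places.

9.56

Var(total) = 306.92 + 94.8192 = 401.739.
True-score variance = 215.538 + 94.8192 = 310.357, so reliability = 0.7725.
Error variance = 401.739 − 310.357 = 91.382; SEM = √91.382 = 9.56.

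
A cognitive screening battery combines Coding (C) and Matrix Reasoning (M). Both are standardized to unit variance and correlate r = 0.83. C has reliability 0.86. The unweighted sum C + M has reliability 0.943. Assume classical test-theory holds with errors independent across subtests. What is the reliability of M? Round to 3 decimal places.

0.931

Var(C+M) = 2 + 2·0.83 = 3.660.
True-score variance = ρ_C + ρ_M + 2·0.83, so 0.943 = (0.86 + ρ_M + 1.66) / 3.660.
ρ_M = 0.943·3.660 − 0.86 − 1.66 = 0.931.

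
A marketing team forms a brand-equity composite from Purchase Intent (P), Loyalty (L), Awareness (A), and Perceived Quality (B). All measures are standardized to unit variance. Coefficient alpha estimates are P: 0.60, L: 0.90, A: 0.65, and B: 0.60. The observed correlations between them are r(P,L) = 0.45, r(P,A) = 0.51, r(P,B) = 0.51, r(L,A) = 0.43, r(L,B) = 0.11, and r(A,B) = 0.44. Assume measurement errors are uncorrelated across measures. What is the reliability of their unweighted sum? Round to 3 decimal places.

0.860

Var(P+L+A+B) = 4 + 2·[0.45 + 0.51 + 0.51 + 0.43 + 0.11 + 0.44] = 4 + 4.9 = 8.9.
Because errors are independent across components, Cov(Tᵢ,Tⱼ) = Cov(Xᵢ,Xⱼ); the off-diagonal part of the true-score variance is the same as above.
True-score variance = [0.60 + 0.90 + 0.65 + 0.60] + 4.9 = 2.75 + 4.9 = 7.65.
Reliability = 7.65 / 8.9 = 0.860.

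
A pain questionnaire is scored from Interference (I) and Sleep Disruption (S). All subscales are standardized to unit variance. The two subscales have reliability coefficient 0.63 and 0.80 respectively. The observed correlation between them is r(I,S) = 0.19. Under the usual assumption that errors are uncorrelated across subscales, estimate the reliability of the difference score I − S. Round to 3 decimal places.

Var(I−S) = 1 + 1 − 2·0.19 = 2 − 0.38 = 1.62.
Because errors are independent across components, Cov(Tᵢ,Tⱼ) = Cov(Xᵢ,Xⱼ); the off-diagonal part of the true-score variance is the same as above.
True-score variance = [0.63 + 0.80] − 0.38 = 1.43 − 0.38 = 1.05.
Reliability = 1.05 / 1.62 = 0.648.

0.648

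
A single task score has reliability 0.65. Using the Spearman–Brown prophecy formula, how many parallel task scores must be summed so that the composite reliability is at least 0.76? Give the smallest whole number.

k ≥ ρ*(1−ρ₁)/(ρ₁(1−ρ*)) = 0.76·0.35 / (0.65·0.24) = 1.705.
Smallest integer k = 2.

2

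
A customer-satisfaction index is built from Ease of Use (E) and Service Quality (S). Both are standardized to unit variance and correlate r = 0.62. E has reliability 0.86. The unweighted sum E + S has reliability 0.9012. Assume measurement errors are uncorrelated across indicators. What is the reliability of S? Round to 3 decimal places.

Var(E+S) = 2 + 2·0.62 = 3.240.
True-score variance = ρ_E + ρ_S + 2·0.62, so 0.9012 = (0.86 + ρ_S + 1.24) / 3.240.
ρ_S = 0.9012·3.240 − 0.86 − 1.24 = 0.820.

0.820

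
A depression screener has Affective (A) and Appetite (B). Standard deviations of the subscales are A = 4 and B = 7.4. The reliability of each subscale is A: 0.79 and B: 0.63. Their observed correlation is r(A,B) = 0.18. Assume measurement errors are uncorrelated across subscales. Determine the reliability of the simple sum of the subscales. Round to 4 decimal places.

Var(A+B) = 4² + 7.4² + 2·[4·7.4·0.18] = 70.76 + 10.656 = 81.416.
Because errors are independent across components, Cov(Tᵢ,Tⱼ) = Cov(Xᵢ,Xⱼ); the off-diagonal part of the true-score variance is the same as above.
True-score variance = [4²·0.79 + 7.4²·0.63] + 10.656 = 47.1388 + 10.656 = 57.7948.
Reliability = 57.7948 / 81.416 = 0.7099.

0.7099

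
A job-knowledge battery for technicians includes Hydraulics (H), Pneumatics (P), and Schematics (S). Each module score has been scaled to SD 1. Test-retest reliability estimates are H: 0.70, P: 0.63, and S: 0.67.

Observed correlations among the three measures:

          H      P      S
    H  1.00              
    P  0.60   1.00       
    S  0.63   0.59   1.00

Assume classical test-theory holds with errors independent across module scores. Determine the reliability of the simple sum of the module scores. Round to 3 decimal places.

0.849

Var(H+P+S) = 3 + 2·[0.60 + 0.63 + 0.59] = 3 + 3.64 = 6.64.
With uncorrelated errors the cross-covariances are all true-score covariance, so they carry over unchanged; only the diagonal terms shrink to ρᵢσᵢ².
True-score variance = [0.70 + 0.63 + 0.67] + 3.64 = 2 + 3.64 = 5.64.
Reliability = 5.64 / 6.64 = 0.849.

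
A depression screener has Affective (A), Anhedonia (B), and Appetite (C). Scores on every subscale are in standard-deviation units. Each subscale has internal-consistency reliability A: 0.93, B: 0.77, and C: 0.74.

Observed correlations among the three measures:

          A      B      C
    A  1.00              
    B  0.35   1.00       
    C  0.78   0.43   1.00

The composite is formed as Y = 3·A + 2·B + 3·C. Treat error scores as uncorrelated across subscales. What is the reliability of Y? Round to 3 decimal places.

0.914

Var(Y) = 3² + 2² + 3² + 2·[6·0.35 + 9·0.78 + 6·0.43] = 22 + 23.4 = 45.4.
Under uncorrelated errors the observed covariances equal the true-score covariances, so only the own-variance terms attenuate.
True-score variance = [3²·0.93 + 2²·0.77 + 3²·0.74] + 23.4 = 18.11 + 23.4 = 41.51.
Reliability = 41.51 / 45.4 = 0.914.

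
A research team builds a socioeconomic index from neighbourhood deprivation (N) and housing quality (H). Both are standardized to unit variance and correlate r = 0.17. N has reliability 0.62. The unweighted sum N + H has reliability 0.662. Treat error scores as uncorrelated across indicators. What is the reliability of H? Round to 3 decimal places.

Var(N+H) = 2 + 2·0.17 = 2.340.
True-score variance = ρ_N + ρ_H + 2·0.17, so 0.662 = (0.62 + ρ_H + 0.34) / 2.340.
ρ_H = 0.662·2.340 − 0.62 − 0.34 = 0.589.

0.589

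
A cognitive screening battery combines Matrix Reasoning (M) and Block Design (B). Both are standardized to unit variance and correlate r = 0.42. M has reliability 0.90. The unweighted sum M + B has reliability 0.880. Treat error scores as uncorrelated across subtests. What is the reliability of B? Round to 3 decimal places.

Var(M+B) = 2 + 2·0.42 = 2.840.
True-score variance = ρ_M + ρ_B + 2·0.42, so 0.880 = (0.90 + ρ_B + 0.84) / 2.840.
ρ_B = 0.880·2.840 − 0.90 − 0.84 = 0.759.

0.759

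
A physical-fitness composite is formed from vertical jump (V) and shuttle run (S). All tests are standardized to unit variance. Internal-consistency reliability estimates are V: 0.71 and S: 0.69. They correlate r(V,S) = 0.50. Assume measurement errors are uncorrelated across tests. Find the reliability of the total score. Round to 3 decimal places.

Var(V+S) = 2 + 2·[0.50] = 2 + 1 = 3.
Because errors are independent across components, Cov(Tᵢ,Tⱼ) = Cov(Xᵢ,Xⱼ); the off-diagonal part of the true-score variance is the same as above.
True-score variance = [0.71 + 0.69] + 1 = 1.4 + 1 = 2.4.
Reliability = 2.4 / 3 = 0.800.

0.800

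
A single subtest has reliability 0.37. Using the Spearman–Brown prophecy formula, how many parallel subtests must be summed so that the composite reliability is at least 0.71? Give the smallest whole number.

k ≥ ρ*(1−ρ₁)/(ρ₁(1−ρ*)) = 0.71·0.63 / (0.37·0.29) = 4.169.
Smallest integer k = 5.

5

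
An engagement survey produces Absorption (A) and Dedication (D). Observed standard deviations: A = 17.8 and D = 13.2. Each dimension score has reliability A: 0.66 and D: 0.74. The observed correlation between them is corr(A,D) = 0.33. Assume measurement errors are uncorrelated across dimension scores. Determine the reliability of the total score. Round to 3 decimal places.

0.763

Var(A+D) = 17.8² + 13.2² + 2·[17.8·13.2·0.33] = 491.08 + 155.074 = 646.154.
With uncorrelated errors the cross-covariances are all true-score covariance, so they carry over unchanged; only the diagonal terms shrink to ρᵢσᵢ².
True-score variance = [17.8²·0.66 + 13.2²·0.74] + 155.074 = 338.052 + 155.074 = 493.126.
Reliability = 493.126 / 646.154 = 0.763.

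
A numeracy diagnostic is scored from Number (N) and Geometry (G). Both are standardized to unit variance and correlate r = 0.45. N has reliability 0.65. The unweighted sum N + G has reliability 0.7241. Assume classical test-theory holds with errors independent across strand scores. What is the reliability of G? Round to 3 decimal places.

0.550

Var(N+G) = 2 + 2·0.45 = 2.900.
True-score variance = ρ_N + ρ_G + 2·0.45, so 0.7241 = (0.65 + ρ_G + 0.90) / 2.900.
ρ_G = 0.7241·2.900 − 0.65 − 0.90 = 0.550.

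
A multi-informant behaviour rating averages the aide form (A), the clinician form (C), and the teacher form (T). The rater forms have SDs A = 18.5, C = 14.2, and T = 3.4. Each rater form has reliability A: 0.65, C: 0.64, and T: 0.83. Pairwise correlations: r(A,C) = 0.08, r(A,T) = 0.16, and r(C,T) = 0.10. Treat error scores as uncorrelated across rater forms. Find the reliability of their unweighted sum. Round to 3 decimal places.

0.690

Var(A+C+T) = 18.5² + 14.2² + 3.4² + 2·[18.5·14.2·0.08 + 18.5·3.4·0.16 + 14.2·3.4·0.10] = 555.45 + 71.816 = 627.266.
Because errors are independent across components, Cov(Tᵢ,Tⱼ) = Cov(Xᵢ,Xⱼ); the off-diagonal part of the true-score variance is the same as above.
True-score variance = [18.5²·0.65 + 14.2²·0.64 + 3.4²·0.83] + 71.816 = 361.107 + 71.816 = 432.923.
Reliability = 432.923 / 627.266 = 0.690.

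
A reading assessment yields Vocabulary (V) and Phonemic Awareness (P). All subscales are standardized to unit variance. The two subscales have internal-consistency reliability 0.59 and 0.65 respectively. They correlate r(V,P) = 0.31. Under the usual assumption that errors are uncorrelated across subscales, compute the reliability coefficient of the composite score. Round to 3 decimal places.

0.710

Var(V+P) = 2 + 2·[0.31] = 2 + 0.62 = 2.62.
Under uncorrelated errors the observed covariances equal the true-score covariances, so only the own-variance terms attenuate.
True-score variance = [0.59 + 0.65] + 0.62 = 1.24 + 0.62 = 1.86.
Reliability = 1.86 / 2.62 = 0.710.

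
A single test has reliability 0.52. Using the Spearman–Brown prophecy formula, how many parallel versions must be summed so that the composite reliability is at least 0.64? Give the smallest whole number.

k ≥ ρ*(1−ρ₁)/(ρ₁(1−ρ*)) = 0.64·0.48 / (0.52·0.36) = 1.641.
Smallest integer k = 2.

2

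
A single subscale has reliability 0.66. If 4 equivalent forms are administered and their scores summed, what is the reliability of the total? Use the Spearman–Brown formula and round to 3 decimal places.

0.886

ρ_k = kρ / (1 + (k−1)ρ) = 4·0.66 / (1 + 3·0.66) = 2.640 / 2.980 = 0.886.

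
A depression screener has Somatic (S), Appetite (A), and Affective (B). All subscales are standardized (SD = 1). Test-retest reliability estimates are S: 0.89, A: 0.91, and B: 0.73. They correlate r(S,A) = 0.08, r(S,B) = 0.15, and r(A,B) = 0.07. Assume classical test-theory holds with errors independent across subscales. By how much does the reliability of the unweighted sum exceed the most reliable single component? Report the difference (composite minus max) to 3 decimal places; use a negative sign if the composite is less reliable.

Var(sum) = 3 + 0.6 = 3.6; true-score variance = 2.53 + 0.6 = 3.13; composite reliability = 0.8694.
Max component reliability = 0.9100.
Difference = 0.8694 − 0.9100 = -0.041.

-0.041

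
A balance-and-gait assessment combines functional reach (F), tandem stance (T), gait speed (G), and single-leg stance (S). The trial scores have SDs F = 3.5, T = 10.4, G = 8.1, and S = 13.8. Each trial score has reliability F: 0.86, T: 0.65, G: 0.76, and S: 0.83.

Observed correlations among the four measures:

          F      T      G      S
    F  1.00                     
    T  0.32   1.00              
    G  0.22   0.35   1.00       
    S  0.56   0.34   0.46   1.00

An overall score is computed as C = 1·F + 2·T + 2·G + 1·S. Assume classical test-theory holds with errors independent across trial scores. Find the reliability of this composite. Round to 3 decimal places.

Var(C) = 3.5² + 2²·10.4² + 2²·8.1² + 13.8² + 2·[2·3.5·10.4·0.32 + 2·3.5·8.1·0.22 + 3.5·13.8·0.56 + 4·10.4·8.1·0.35 + 2·10.4·13.8·0.34 + 2·8.1·13.8·0.46] = 897.77 + 762.37 = 1660.14.
With uncorrelated errors the cross-covariances are all true-score covariance, so they carry over unchanged; only the diagonal terms shrink to ρᵢσᵢ².
True-score variance = [3.5²·0.86 + 2²·10.4²·0.65 + 2²·8.1²·0.76 + 13.8²·0.83] + 762.37 = 649.271 + 762.37 = 1411.64.
Reliability = 1411.64 / 1660.14 = 0.850.

0.850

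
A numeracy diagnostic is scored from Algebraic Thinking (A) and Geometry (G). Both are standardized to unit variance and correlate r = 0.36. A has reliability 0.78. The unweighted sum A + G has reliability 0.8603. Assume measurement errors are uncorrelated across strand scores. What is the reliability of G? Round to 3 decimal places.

Var(A+G) = 2 + 2·0.36 = 2.720.
True-score variance = ρ_A + ρ_G + 2·0.36, so 0.8603 = (0.78 + ρ_G + 0.72) / 2.720.
ρ_G = 0.8603·2.720 − 0.78 − 0.72 = 0.840.

0.840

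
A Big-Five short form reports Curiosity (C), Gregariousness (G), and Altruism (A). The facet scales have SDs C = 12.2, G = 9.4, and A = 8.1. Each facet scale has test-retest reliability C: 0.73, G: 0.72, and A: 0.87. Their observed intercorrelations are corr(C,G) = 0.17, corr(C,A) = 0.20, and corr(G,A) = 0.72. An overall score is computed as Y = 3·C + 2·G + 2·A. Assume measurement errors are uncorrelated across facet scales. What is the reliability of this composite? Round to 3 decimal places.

0.827

Var(Y) = 3²·12.2² + 2²·9.4² + 2²·8.1² + 2·[6·12.2·9.4·0.17 + 6·12.2·8.1·0.20 + 4·9.4·8.1·0.72] = 1955.44 + 909.682 = 2865.12.
With uncorrelated errors the cross-covariances are all true-score covariance, so they carry over unchanged; only the diagonal terms shrink to ρᵢσᵢ².
True-score variance = [3²·12.2²·0.73 + 2²·9.4²·0.72 + 2²·8.1²·0.87] + 909.682 = 1460.68 + 909.682 = 2370.36.
Reliability = 2370.36 / 2865.12 = 0.827.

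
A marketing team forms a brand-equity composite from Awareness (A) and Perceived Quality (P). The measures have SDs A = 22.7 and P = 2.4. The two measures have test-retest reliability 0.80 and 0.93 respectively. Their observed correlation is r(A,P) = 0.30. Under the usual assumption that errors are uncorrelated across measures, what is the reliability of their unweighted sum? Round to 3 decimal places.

Var(A+P) = 22.7² + 2.4² + 2·[22.7·2.4·0.30] = 521.05 + 32.688 = 553.738.
Because errors are independent across components, Cov(Tᵢ,Tⱼ) = Cov(Xᵢ,Xⱼ); the off-diagonal part of the true-score variance is the same as above.
True-score variance = [22.7²·0.80 + 2.4²·0.93] + 32.688 = 417.589 + 32.688 = 450.277.
Reliability = 450.277 / 553.738 = 0.813.

0.813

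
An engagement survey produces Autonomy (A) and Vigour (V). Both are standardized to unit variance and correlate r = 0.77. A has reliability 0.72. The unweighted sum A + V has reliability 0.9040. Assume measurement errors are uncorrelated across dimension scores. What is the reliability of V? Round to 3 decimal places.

Var(A+V) = 2 + 2·0.77 = 3.540.
True-score variance = ρ_A + ρ_V + 2·0.77, so 0.9040 = (0.72 + ρ_V + 1.54) / 3.540.
ρ_V = 0.9040·3.540 − 0.72 − 1.54 = 0.940.

0.940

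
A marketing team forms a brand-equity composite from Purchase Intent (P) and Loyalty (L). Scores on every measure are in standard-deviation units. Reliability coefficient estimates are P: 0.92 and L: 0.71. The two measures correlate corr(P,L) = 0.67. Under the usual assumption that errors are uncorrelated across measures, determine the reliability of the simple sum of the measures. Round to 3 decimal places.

Var(P+L) = 2 + 2·[0.67] = 2 + 1.34 = 3.34.
Because errors are independent across components, Cov(Tᵢ,Tⱼ) = Cov(Xᵢ,Xⱼ); the off-diagonal part of the true-score variance is the same as above.
True-score variance = [0.92 + 0.71] + 1.34 = 1.63 + 1.34 = 2.97.
Reliability = 2.97 / 3.34 = 0.889.

0.889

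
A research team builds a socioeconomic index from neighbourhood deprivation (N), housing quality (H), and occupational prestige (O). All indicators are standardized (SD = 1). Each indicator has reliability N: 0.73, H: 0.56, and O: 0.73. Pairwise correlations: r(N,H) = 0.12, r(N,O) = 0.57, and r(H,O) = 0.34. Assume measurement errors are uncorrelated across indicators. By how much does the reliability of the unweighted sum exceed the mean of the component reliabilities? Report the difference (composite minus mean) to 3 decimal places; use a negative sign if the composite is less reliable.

Var(sum) = 3 + 2.06 = 5.06; true-score variance = 2.02 + 2.06 = 4.08; composite reliability = 0.8063.
Mean component reliability = 0.6733.
Difference = 0.8063 − 0.6733 = 0.133.

0.133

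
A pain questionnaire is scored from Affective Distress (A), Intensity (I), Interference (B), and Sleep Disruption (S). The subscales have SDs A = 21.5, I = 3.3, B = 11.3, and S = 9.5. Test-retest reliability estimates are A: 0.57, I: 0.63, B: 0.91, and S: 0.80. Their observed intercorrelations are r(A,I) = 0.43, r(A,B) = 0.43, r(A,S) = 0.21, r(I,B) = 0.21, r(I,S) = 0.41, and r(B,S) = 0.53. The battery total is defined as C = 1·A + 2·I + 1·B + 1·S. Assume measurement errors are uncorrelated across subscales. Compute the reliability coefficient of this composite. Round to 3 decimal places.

0.817

Var(C) = 21.5² + 2²·3.3² + 11.3² + 9.5² + 2·[2·21.5·3.3·0.43 + 21.5·11.3·0.43 + 21.5·9.5·0.21 + 2·3.3·11.3·0.21 + 2·3.3·9.5·0.41 + 11.3·9.5·0.53] = 723.75 + 613.285 = 1337.03.
Under uncorrelated errors the observed covariances equal the true-score covariances, so only the own-variance terms attenuate.
True-score variance = [21.5²·0.57 + 2²·3.3²·0.63 + 11.3²·0.91 + 9.5²·0.80] + 613.285 = 479.323 + 613.285 = 1092.61.
Reliability = 1092.61 / 1337.03 = 0.817.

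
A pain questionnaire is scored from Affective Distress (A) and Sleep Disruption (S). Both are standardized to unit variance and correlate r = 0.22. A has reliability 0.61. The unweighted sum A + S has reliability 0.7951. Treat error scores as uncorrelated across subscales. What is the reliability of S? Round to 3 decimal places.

0.890

Var(A+S) = 2 + 2·0.22 = 2.440.
True-score variance = ρ_A + ρ_S + 2·0.22, so 0.7951 = (0.61 + ρ_S + 0.44) / 2.440.
ρ_S = 0.7951·2.440 − 0.61 − 0.44 = 0.890.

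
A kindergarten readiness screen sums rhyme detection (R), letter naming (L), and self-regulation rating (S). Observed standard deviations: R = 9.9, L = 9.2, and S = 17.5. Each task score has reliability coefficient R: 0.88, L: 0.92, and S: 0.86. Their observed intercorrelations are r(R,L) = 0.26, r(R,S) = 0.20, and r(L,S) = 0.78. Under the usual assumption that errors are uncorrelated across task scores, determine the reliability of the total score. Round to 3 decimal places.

Var(R+L+S) = 9.9² + 9.2² + 17.5² + 2·[9.9·9.2·0.26 + 9.9·17.5·0.20 + 9.2·17.5·0.78] = 488.9 + 367.822 = 856.722.
With uncorrelated errors the cross-covariances are all true-score covariance, so they carry over unchanged; only the diagonal terms shrink to ρᵢσᵢ².
True-score variance = [9.9²·0.88 + 9.2²·0.92 + 17.5²·0.86] + 367.822 = 427.493 + 367.822 = 795.314.
Reliability = 795.314 / 856.722 = 0.928.

0.928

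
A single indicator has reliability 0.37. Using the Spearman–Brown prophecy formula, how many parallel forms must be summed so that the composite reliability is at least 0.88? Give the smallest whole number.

k ≥ ρ*(1−ρ₁)/(ρ₁(1−ρ*)) = 0.88·0.63 / (0.37·0.12) = 12.486.
Smallest integer k = 13.

13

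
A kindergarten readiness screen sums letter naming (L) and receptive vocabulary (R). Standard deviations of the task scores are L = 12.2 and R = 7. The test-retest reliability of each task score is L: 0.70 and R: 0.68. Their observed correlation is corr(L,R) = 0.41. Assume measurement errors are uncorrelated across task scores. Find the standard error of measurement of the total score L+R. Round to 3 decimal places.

Var(total) = 197.84 + 70.028 = 267.868.
True-score variance = 137.508 + 70.028 = 207.536, so reliability = 0.7748.
Error variance = 267.868 − 207.536 = 60.332; SEM = √60.332 = 7.767.

7.767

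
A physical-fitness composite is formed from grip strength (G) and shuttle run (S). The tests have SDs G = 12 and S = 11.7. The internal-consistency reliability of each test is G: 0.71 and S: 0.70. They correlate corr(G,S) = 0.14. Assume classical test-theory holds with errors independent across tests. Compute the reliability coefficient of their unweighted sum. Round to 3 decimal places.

0.741

Var(G+S) = 12² + 11.7² + 2·[12·11.7·0.14] = 280.89 + 39.312 = 320.202.
Under uncorrelated errors the observed covariances equal the true-score covariances, so only the own-variance terms attenuate.
True-score variance = [12²·0.71 + 11.7²·0.70] + 39.312 = 198.063 + 39.312 = 237.375.
Reliability = 237.375 / 320.202 = 0.741.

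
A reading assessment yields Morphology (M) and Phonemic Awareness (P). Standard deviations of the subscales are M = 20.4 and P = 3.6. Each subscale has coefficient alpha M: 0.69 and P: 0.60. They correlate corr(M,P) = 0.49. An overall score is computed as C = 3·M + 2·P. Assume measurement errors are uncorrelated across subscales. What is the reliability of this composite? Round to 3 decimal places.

Var(C) = 3²·20.4² + 2²·3.6² + 2·[6·20.4·3.6·0.49] = 3797.28 + 431.827 = 4229.11.
With uncorrelated errors the cross-covariances are all true-score covariance, so they carry over unchanged; only the diagonal terms shrink to ρᵢσᵢ².
True-score variance = [3²·20.4²·0.69 + 2²·3.6²·0.60] + 431.827 = 2615.46 + 431.827 = 3047.28.
Reliability = 3047.28 / 4229.11 = 0.721.

0.721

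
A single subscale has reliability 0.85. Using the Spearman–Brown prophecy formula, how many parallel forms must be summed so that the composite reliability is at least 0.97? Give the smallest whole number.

6

k ≥ ρ*(1−ρ₁)/(ρ₁(1−ρ*)) = 0.97·0.15 / (0.85·0.03) = 5.706.
Smallest integer k = 6.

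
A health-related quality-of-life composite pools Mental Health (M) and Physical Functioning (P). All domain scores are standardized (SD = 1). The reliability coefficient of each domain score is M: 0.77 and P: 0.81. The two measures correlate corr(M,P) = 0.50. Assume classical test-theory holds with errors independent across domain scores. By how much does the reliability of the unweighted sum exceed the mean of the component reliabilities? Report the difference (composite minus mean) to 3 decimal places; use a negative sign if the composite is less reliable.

0.070

Var(sum) = 2 + 1 = 3; true-score variance = 1.58 + 1 = 2.58; composite reliability = 0.8600.
Mean component reliability = 0.7900.
Difference = 0.8600 − 0.7900 = 0.070.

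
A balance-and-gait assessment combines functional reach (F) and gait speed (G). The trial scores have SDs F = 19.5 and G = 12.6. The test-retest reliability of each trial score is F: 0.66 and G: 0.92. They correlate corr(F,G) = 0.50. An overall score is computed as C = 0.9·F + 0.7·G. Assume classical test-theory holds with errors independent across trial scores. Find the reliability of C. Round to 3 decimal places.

0.795

Var(C) = 0.9²·19.5² + 0.7²·12.6² + 2·[0.63·19.5·12.6·0.50] = 385.795 + 154.791 = 540.586.
Because errors are independent across components, Cov(Tᵢ,Tⱼ) = Cov(Xᵢ,Xⱼ); the off-diagonal part of the true-score variance is the same as above.
True-score variance = [0.9²·19.5²·0.66 + 0.7²·12.6²·0.92] + 154.791 = 274.851 + 154.791 = 429.642.
Reliability = 429.642 / 540.586 = 0.795.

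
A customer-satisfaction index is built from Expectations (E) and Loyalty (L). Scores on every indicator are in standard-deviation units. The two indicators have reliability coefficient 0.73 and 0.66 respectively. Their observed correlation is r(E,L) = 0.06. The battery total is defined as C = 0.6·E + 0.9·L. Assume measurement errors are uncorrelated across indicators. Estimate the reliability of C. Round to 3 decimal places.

0.698

Var(C) = 0.6² + 0.9² + 2·[0.54·0.06] = 1.17 + 0.0648 = 1.2348.
With uncorrelated errors the cross-covariances are all true-score covariance, so they carry over unchanged; only the diagonal terms shrink to ρᵢσᵢ².
True-score variance = [0.6²·0.73 + 0.9²·0.66] + 0.0648 = 0.7974 + 0.0648 = 0.8622.
Reliability = 0.8622 / 1.2348 = 0.698.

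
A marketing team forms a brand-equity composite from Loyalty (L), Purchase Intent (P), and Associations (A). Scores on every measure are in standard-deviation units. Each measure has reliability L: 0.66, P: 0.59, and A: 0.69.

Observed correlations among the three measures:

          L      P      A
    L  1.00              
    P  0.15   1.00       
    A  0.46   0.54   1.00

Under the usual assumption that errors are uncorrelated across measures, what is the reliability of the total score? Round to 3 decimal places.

Var(L+P+A) = 3 + 2·[0.15 + 0.46 + 0.54] = 3 + 2.3 = 5.3.
With uncorrelated errors the cross-covariances are all true-score covariance, so they carry over unchanged; only the diagonal terms shrink to ρᵢσᵢ².
True-score variance = [0.66 + 0.59 + 0.69] + 2.3 = 1.94 + 2.3 = 4.24.
Reliability = 4.24 / 5.3 = 0.800.

0.800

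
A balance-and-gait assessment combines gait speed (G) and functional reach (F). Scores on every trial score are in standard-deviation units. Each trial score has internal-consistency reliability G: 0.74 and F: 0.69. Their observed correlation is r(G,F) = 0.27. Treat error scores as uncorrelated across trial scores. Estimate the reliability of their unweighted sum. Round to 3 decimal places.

0.776

Var(G+F) = 2 + 2·[0.27] = 2 + 0.54 = 2.54.
With uncorrelated errors the cross-covariances are all true-score covariance, so they carry over unchanged; only the diagonal terms shrink to ρᵢσᵢ².
True-score variance = [0.74 + 0.69] + 0.54 = 1.43 + 0.54 = 1.97.
Reliability = 1.97 / 2.54 = 0.776.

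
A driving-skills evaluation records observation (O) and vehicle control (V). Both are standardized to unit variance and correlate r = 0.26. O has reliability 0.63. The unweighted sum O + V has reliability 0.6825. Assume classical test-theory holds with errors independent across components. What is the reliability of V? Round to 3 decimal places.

Var(O+V) = 2 + 2·0.26 = 2.520.
True-score variance = ρ_O + ρ_V + 2·0.26, so 0.6825 = (0.63 + ρ_V + 0.52) / 2.520.
ρ_V = 0.6825·2.520 − 0.63 − 0.52 = 0.570.

0.570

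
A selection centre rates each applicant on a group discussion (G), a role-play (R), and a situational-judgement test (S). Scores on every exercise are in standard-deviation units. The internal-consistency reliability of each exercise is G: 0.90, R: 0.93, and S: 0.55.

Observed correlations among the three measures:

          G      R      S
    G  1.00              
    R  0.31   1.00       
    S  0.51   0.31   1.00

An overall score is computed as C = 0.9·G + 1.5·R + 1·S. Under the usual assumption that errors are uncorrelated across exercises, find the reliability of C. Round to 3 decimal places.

0.898

Var(C) = 0.9² + 1.5² + 1 + 2·[1.35·0.31 + 0.9·0.51 + 1.5·0.31] = 4.06 + 2.685 = 6.745.
Because errors are independent across components, Cov(Tᵢ,Tⱼ) = Cov(Xᵢ,Xⱼ); the off-diagonal part of the true-score variance is the same as above.
True-score variance = [0.9²·0.90 + 1.5²·0.93 + 0.55] + 2.685 = 3.3715 + 2.685 = 6.0565.
Reliability = 6.0565 / 6.745 = 0.898.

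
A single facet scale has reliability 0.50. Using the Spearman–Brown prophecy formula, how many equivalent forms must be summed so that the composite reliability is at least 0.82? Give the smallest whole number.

k ≥ ρ*(1−ρ₁)/(ρ₁(1−ρ*)) = 0.82·0.50 / (0.50·0.18) = 4.556.
Smallest integer k = 5.

5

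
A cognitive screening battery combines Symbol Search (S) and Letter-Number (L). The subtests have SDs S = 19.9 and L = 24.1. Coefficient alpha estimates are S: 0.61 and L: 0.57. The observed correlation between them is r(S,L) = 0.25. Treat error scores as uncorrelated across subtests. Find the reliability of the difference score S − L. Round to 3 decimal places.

0.452

Var(S−L) = 19.9² + 24.1² − 2·19.9·24.1·0.25 = 976.82 − 239.795 = 737.025.
Because errors are independent across components, Cov(Tᵢ,Tⱼ) = Cov(Xᵢ,Xⱼ); the off-diagonal part of the true-score variance is the same as above.
True-score variance = [19.9²·0.61 + 24.1²·0.57] − 239.795 = 572.628 − 239.795 = 332.833.
Reliability = 332.833 / 737.025 = 0.452.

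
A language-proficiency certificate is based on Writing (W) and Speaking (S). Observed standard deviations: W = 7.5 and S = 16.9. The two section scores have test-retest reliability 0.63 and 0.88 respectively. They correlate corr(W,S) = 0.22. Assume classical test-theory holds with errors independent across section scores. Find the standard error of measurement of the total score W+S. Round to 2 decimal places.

Var(total) = 341.86 + 55.77 = 397.63.
True-score variance = 286.774 + 55.77 = 342.544, so reliability = 0.8615.
Error variance = 397.63 − 342.544 = 55.0857; SEM = √55.0857 = 7.42.

7.42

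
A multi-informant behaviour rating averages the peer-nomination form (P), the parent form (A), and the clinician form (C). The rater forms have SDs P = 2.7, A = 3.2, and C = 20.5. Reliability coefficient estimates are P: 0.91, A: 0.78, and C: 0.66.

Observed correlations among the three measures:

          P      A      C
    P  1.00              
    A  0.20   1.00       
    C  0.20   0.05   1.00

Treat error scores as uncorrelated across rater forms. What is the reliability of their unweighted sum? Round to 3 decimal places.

0.690

Var(P+A+C) = 2.7² + 3.2² + 20.5² + 2·[2.7·3.2·0.20 + 2.7·20.5·0.20 + 3.2·20.5·0.05] = 437.78 + 32.156 = 469.936.
Because errors are independent across components, Cov(Tᵢ,Tⱼ) = Cov(Xᵢ,Xⱼ); the off-diagonal part of the true-score variance is the same as above.
True-score variance = [2.7²·0.91 + 3.2²·0.78 + 20.5²·0.66] + 32.156 = 291.986 + 32.156 = 324.142.
Reliability = 324.142 / 469.936 = 0.690.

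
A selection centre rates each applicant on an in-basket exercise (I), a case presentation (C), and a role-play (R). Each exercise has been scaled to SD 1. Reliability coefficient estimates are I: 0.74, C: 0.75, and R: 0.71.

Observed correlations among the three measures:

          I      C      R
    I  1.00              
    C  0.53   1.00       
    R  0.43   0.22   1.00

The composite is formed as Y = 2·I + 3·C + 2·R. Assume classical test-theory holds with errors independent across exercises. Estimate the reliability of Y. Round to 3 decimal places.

Var(Y) = 2² + 3² + 2² + 2·[6·0.53 + 4·0.43 + 6·0.22] = 17 + 12.44 = 29.44.
Under uncorrelated errors the observed covariances equal the true-score covariances, so only the own-variance terms attenuate.
True-score variance = [2²·0.74 + 3²·0.75 + 2²·0.71] + 12.44 = 12.55 + 12.44 = 24.99.
Reliability = 24.99 / 29.44 = 0.849.

0.849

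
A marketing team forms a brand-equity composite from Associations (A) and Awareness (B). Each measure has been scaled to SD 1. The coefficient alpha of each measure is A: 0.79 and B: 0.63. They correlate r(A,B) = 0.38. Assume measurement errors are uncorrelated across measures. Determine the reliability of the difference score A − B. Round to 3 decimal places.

0.532

Var(A−B) = 1 + 1 − 2·0.38 = 2 − 0.76 = 1.24.
With uncorrelated errors the cross-covariances are all true-score covariance, so they carry over unchanged; only the diagonal terms shrink to ρᵢσᵢ².
True-score variance = [0.79 + 0.63] − 0.76 = 1.42 − 0.76 = 0.66.
Reliability = 0.66 / 1.24 = 0.532.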